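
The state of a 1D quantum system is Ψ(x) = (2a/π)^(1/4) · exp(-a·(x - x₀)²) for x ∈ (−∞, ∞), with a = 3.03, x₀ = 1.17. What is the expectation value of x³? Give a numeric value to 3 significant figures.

1.89

⟨x³⟩ = ∫ x³·|Ψ|² dx (integrals over the domain).
Gaussian moments (u = x − x₀): ∫u^(2j)·e^(−2au²) du = (2j−1)!!/(4a)^j · √(π/(2a)), odd powers integrate to 0; here √(π/(2a)) = 0.72001.
⟨x³⟩ = 1.8912.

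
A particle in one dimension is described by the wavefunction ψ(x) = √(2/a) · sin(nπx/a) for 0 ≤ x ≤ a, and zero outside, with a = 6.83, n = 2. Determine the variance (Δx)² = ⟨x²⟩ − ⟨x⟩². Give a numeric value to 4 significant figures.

3.297

Compute ⟨x⟩ and ⟨x²⟩ separately, then (Δx)² = ⟨x²⟩ − ⟨x⟩².
With sin²θ = (1 − cos2θ)/2 on 0 ≤ x ≤ a: ∫sin²(nπx/a) dx = a/2, ∫x·sin²(nπx/a) dx = a²/4, ∫x²·sin²(nπx/a) dx = a³·(1/6 − 1/(4n²π²)); higher powers xᵏ the same way, integrating xᵏ·cos(2nπx/a) by parts.
⟨x⟩ = 3.4150 and ⟨x²⟩ = 14.959.
(Δx)² = 14.959 − (3.4150)² = 3.2966.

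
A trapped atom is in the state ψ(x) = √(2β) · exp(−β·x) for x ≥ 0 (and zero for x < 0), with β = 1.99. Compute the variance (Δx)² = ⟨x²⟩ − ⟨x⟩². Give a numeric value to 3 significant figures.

Compute ⟨x⟩ and ⟨x²⟩ separately, then (Δx)² = ⟨x²⟩ − ⟨x⟩².
Every integrand reduces to terms xʲ·e^(−2βx) on [0, ∞); use ∫₀^∞ xʲ·e^(−2βx) dx = j!/(2β)^(j+1).
⟨x⟩ = 0.25126 and ⟨x²⟩ = 0.12626.
(Δx)² = 0.12626 − (0.25126)² = 0.063130.

0.0631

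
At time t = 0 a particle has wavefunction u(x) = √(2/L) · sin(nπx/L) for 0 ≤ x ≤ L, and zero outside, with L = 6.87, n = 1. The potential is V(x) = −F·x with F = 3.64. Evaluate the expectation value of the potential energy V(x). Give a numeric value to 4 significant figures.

⟨V⟩ = ∫ V(x)·|u|² dx.
With sin²θ = (1 − cos2θ)/2 on 0 ≤ x ≤ L: ∫sin²(nπx/L) dx = L/2, ∫x·sin²(nπx/L) dx = L²/4, ∫x²·sin²(nπx/L) dx = L³·(1/6 − 1/(4n²π²)); higher powers xᵏ the same way, integrating xᵏ·cos(2nπx/L) by parts.
⟨V⟩ = -12.503.

-12.50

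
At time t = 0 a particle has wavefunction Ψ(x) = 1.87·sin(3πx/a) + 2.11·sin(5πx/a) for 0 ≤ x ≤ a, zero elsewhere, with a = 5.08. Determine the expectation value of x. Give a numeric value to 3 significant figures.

2.54

⟨x⟩ = ∫ x·|Ψ|² dx / ∫|Ψ|² dx (integrals over the domain).
On 0 ≤ x ≤ a (j ≠ l): ∫sin²(jπx/a) dx = a/2, ∫sin(jπx/a)·sin(lπx/a) dx = 0; diagonal moments ∫x·sin²(jπx/a) dx = a²/4, ∫x²·sin²(jπx/a) dx = a³·(1/6 − 1/(4j²π²)); cross terms ∫x·sin(jπx/a)·sin(lπx/a) dx = 0 for j + l even and −4jla²/(π²(j² − l²)²) for j + l odd, ∫x²·sin(jπx/a)·sin(lπx/a) dx = (−1)^(j+l)·4jla³/(π²(j² − l²)²); higher powers the same way via product-to-sum and parts.
State is unnormalized: ∫|Ψ|² dx = 20.190, and ∫Ψ*·x·Ψ dx = 51.284, so ⟨x⟩ = 51.284 / 20.190.
⟨x⟩ = 2.5400.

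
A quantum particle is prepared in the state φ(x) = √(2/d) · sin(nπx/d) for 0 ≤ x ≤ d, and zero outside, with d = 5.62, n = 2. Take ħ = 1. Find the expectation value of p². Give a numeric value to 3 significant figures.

1.25

p² φ = −ħ² d²φ/dx²; ⟨p²⟩ = −ħ² ∫ φ*·φ'' dx.
d/dx sin(nπx/d) = (nπ/d)·cos(nπx/d) and d²/dx² sin(nπx/d) = −(nπ/d)²·sin(nπx/d); on 0 ≤ x ≤ d, ∫sin²(nπx/d) dx = d/2 and ∫sin(nπx/d)·cos(nπx/d) dx = 0.
⟨p²⟩ = 1.2499.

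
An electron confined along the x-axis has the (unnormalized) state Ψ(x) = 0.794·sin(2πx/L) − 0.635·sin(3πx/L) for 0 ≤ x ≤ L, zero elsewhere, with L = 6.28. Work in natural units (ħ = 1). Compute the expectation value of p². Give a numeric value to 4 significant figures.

p² Ψ = −ħ² d²Ψ/dx²; ⟨p²⟩ = −ħ² ∫ Ψ*·Ψ'' dx / ∫|Ψ|² dx.
d²/dx² sin(jπx/L) = −(jπ/L)²·sin(jπx/L); on 0 ≤ x ≤ L, ∫sin²(jπx/L) dx = L/2 and ∫sin(jπx/L)·sin(lπx/L) dx = 0 for j ≠ l, so only diagonal terms survive in ∫|Ψ|² and ∫Ψ·Ψ″; ∫Ψ·Ψ′ dx = [Ψ²/2] between the walls = 0.
State is unnormalized: ∫|Ψ|² dx = 3.2457, and ∫Ψ*·(−ħ² Ψ'') dx = 4.8333, so ⟨p²⟩ = 4.8333 / 3.2457.
⟨p²⟩ = 1.4891.

1.489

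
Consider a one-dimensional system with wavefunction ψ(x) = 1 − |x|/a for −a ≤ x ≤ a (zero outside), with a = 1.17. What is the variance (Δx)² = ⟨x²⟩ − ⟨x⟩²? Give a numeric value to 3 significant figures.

0.137

Compute ⟨x⟩ and ⟨x²⟩ separately, then (Δx)² = ⟨x²⟩ − ⟨x⟩².
ψ is even, so ∫ over [−a, a] = 2∫₀ᵃ with ψ = 1 − x/a there: ∫₀ᵃ (1 − x/a)² dx = a/3, ∫₀ᵃ x²(1 − x/a)² dx = a³/30, ∫₀ᵃ x⁴(1 − x/a)² dx = a⁵/105.
Normalization: ∫|ψ|² dx = 0.78000.
⟨x⟩ = 0.0000 and ⟨x²⟩ = 0.13689.
(Δx)² = 0.13689 − (0.0000)² = 0.13689.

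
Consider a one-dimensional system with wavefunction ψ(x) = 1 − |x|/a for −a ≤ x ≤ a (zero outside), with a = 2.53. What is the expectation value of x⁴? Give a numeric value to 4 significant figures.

1.171

⟨x⁴⟩ = ∫ x⁴·|ψ|² dx / ∫|ψ|² dx (integrals over the domain).
ψ is even, so ∫ over [−a, a] = 2∫₀ᵃ with ψ = 1 − x/a there: ∫₀ᵃ (1 − x/a)² dx = a/3, ∫₀ᵃ x²(1 − x/a)² dx = a³/30, ∫₀ᵃ x⁴(1 − x/a)² dx = a⁵/105.
State is unnormalized: ∫|ψ|² dx = 1.6867, and ∫ψ*·x⁴·ψ dx = 1.9744, so ⟨x⁴⟩ = 1.9744 / 1.6867.
⟨x⁴⟩ = 1.1706.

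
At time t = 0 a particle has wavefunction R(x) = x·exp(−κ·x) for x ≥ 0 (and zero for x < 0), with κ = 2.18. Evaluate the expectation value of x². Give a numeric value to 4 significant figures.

⟨x²⟩ = ∫ x²·|R|² dx / ∫|R|² dx (integrals over the domain).
Every integrand reduces to terms xʲ·e^(−2κx) on [0, ∞); use ∫₀^∞ xʲ·e^(−2κx) dx = j!/(2κ)^(j+1).
State is unnormalized: ∫|R|² dx = 0.024131, and ∫R*·x²·R dx = 0.015233, so ⟨x²⟩ = 0.015233 / 0.024131.
⟨x²⟩ = 0.63126.

0.6313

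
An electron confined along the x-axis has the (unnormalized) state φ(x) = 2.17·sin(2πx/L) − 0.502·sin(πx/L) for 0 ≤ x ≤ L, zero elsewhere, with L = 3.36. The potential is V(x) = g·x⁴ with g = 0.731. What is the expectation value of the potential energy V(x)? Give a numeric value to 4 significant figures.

⟨V⟩ = ∫ V(x)·|φ|² dx / ∫|φ|² dx.
On 0 ≤ x ≤ L (j ≠ l): ∫sin²(jπx/L) dx = L/2, ∫sin(jπx/L)·sin(lπx/L) dx = 0; diagonal moments ∫x·sin²(jπx/L) dx = L²/4, ∫x²·sin²(jπx/L) dx = L³·(1/6 − 1/(4j²π²)); cross terms ∫x·sin(jπx/L)·sin(lπx/L) dx = 0 for j + l even and −4jlL²/(π²(j² − l²)²) for j + l odd, ∫x²·sin(jπx/L)·sin(lπx/L) dx = (−1)^(j+l)·4jlL³/(π²(j² − l²)²); higher powers the same way via product-to-sum and parts.
State is unnormalized: ∫|φ|² dx = 8.3343, and ∫φ*·V(x)·φ dx = 173.82, so ⟨V⟩ = 173.82 / 8.3343.
⟨V⟩ = 20.856.

20.86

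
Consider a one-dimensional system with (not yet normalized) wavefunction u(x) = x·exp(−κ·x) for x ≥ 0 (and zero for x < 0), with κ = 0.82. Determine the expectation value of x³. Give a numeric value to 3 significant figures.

⟨x³⟩ = ∫ x³·|u|² dx / ∫|u|² dx (integrals over the domain).
Every integrand reduces to terms xʲ·e^(−2κx) on [0, ∞); use ∫₀^∞ xʲ·e^(−2κx) dx = j!/(2κ)^(j+1).
State is unnormalized: ∫|u|² dx = 0.45342, and ∫u*·x³·u dx = 6.1676, so ⟨x³⟩ = 6.1676 / 0.45342.
⟨x³⟩ = 13.603.

13.6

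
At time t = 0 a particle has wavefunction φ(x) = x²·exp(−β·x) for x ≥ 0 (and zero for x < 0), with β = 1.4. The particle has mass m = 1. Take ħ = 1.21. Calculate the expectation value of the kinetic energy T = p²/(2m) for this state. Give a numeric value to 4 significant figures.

T = −(ħ²/2m) d²/dx², so ⟨T⟩ = −(ħ²/2m) ∫ φ*·φ'' dx / ∫|φ|² dx; with m = 1.
Differentiate x²·exp(−β·x) with the product rule; every integrand then reduces to terms xʲ·e^(−2βx) on [0, ∞), with ∫₀^∞ xʲ·e^(−2βx) dx = j!/(2β)^(j+1).
State is unnormalized: ∫|φ|² dx = 0.13945, and ∫φ*·(−ħ²/2m · φ'') dx = 0.066696, so ⟨T⟩ = 0.066696 / 0.13945.
⟨T⟩ = 0.47827.

0.4783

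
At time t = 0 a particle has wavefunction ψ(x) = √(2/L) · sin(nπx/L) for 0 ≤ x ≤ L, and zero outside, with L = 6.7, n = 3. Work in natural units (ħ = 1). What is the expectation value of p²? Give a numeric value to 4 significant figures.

1.979

p² ψ = −ħ² d²ψ/dx²; ⟨p²⟩ = −ħ² ∫ ψ*·ψ'' dx.
d/dx sin(nπx/L) = (nπ/L)·cos(nπx/L) and d²/dx² sin(nπx/L) = −(nπ/L)²·sin(nπx/L); on 0 ≤ x ≤ L, ∫sin²(nπx/L) dx = L/2 and ∫sin(nπx/L)·cos(nπx/L) dx = 0.
⟨p²⟩ = 1.9788.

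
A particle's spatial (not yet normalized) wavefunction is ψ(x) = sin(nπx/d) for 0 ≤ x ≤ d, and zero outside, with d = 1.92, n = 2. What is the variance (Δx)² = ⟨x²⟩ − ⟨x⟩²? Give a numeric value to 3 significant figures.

Compute ⟨x⟩ and ⟨x²⟩ separately, then (Δx)² = ⟨x²⟩ − ⟨x⟩².
With sin²θ = (1 − cos2θ)/2 on 0 ≤ x ≤ d: ∫sin²(nπx/d) dx = d/2, ∫x·sin²(nπx/d) dx = d²/4, ∫x²·sin²(nπx/d) dx = d³·(1/6 − 1/(4n²π²)); higher powers xᵏ the same way, integrating xᵏ·cos(2nπx/d) by parts.
Normalization: ∫|ψ|² dx = 0.96000.
⟨x⟩ = 0.96000 and ⟨x²⟩ = 1.1821.
(Δx)² = 1.1821 − (0.96000)² = 0.26051.

0.261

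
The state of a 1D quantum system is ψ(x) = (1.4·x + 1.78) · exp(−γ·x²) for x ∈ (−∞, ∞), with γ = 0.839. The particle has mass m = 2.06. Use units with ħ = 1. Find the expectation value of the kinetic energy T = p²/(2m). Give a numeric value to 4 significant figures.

0.2670

T = −(ħ²/2m) d²/dx², so ⟨T⟩ = −(ħ²/2m) ∫ ψ*·ψ'' dx / ∫|ψ|² dx; with m = 2.06.
Expand each integrand as polynomial × e^(−2γx²) and use ∫x^(2j)·e^(−2γx²) dx = (2j−1)!!/(4γ)^j · √(π/(2γ)), odd powers → 0; here √(π/(2γ)) = 1.3683. Differentiate with the product rule, d/dx e^(−γx²) = −2γx·e^(−γx²).
State is unnormalized: ∫|ψ|² dx = 5.1344, and ∫ψ*·(−ħ²/2m · ψ'') dx = 1.3710, so ⟨T⟩ = 1.3710 / 5.1344.
⟨T⟩ = 0.26703.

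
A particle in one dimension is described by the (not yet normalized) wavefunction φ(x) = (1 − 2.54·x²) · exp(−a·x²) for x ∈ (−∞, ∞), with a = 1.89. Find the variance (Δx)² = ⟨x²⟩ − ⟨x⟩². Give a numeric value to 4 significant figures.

Compute ⟨x⟩ and ⟨x²⟩ separately, then (Δx)² = ⟨x²⟩ − ⟨x⟩².
Expand each integrand as polynomial × e^(−2ax²) and use ∫x^(2j)·e^(−2ax²) dx = (2j−1)!!/(4a)^j · √(π/(2a)), odd powers → 0; here √(π/(2a)) = 0.91165.
Normalization: ∫|φ|² dx = 0.60779.
⟨x⟩ = 0.0000 and ⟨x²⟩ = 0.13439.
(Δx)² = 0.13439 − (0.0000)² = 0.13439.

0.1344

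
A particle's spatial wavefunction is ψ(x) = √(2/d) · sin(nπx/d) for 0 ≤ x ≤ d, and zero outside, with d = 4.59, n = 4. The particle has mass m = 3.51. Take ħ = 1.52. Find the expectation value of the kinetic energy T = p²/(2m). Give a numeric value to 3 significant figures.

2.47

T = −(ħ²/2m) d²/dx², so ⟨T⟩ = −(ħ²/2m) ∫ ψ*·ψ'' dx; with m = 3.51.
d/dx sin(nπx/d) = (nπ/d)·cos(nπx/d) and d²/dx² sin(nπx/d) = −(nπ/d)²·sin(nπx/d); on 0 ≤ x ≤ d, ∫sin²(nπx/d) dx = d/2 and ∫sin(nπx/d)·cos(nπx/d) dx = 0.
⟨T⟩ = 2.4669.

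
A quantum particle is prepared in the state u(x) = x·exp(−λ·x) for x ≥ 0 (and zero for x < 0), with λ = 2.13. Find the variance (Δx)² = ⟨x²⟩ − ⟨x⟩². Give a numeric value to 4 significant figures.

Compute ⟨x⟩ and ⟨x²⟩ separately, then (Δx)² = ⟨x²⟩ − ⟨x⟩².
Every integrand reduces to terms xʲ·e^(−2λx) on [0, ∞); use ∫₀^∞ xʲ·e^(−2λx) dx = j!/(2λ)^(j+1).
Normalization: ∫|u|² dx = 0.025870.
⟨x⟩ = 0.70423 and ⟨x²⟩ = 0.66124.
(Δx)² = 0.66124 − (0.70423)² = 0.16531.

0.1653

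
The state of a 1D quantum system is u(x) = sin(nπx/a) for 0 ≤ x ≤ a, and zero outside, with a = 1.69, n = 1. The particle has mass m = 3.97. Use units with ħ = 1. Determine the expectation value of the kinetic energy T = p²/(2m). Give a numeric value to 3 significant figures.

T = −(ħ²/2m) d²/dx², so ⟨T⟩ = −(ħ²/2m) ∫ u*·u'' dx / ∫|u|² dx; with m = 3.97.
d/dx sin(nπx/a) = (nπ/a)·cos(nπx/a) and d²/dx² sin(nπx/a) = −(nπ/a)²·sin(nπx/a); on 0 ≤ x ≤ a, ∫sin²(nπx/a) dx = a/2 and ∫sin(nπx/a)·cos(nπx/a) dx = 0.
State is unnormalized: ∫|u|² dx = 0.84500, and ∫u*·(−ħ²/2m · u'') dx = 0.36776, so ⟨T⟩ = 0.36776 / 0.84500.
⟨T⟩ = 0.43522.

0.435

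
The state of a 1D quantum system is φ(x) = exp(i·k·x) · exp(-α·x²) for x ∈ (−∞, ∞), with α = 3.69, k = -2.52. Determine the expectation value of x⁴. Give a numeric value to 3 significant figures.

0.0138

⟨x⁴⟩ = ∫ x⁴·|φ|² dx / ∫|φ|² dx (integrals over the domain).
Gaussian moments: ∫x^(2j)·e^(−2αx²) dx = (2j−1)!!/(4α)^j · √(π/(2α)), odd powers integrate to 0; here √(π/(2α)) = 0.65245.
State is unnormalized: ∫|φ|² dx = 0.65245, and ∫φ*·x⁴·φ dx = 0.0089845, so ⟨x⁴⟩ = 0.0089845 / 0.65245.
⟨x⁴⟩ = 0.013770.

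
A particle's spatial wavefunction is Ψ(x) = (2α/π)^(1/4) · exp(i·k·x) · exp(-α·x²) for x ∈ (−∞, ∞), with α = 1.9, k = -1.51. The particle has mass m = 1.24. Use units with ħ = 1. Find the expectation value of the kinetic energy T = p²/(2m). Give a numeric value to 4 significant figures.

T = −(ħ²/2m) d²/dx², so ⟨T⟩ = −(ħ²/2m) ∫ Ψ*·Ψ'' dx; with m = 1.24.
Gaussian moments: ∫x^(2j)·e^(−2αx²) dx = (2j−1)!!/(4α)^j · √(π/(2α)), odd powers integrate to 0; here √(π/(2α)) = 0.90925. Derivatives: Ψ′ = (ik − 2αx)·Ψ, Ψ″ = ((ik − 2αx)² − 2α)·Ψ; the odd-in-x pieces drop out.
⟨T⟩ = 1.6855.

1.686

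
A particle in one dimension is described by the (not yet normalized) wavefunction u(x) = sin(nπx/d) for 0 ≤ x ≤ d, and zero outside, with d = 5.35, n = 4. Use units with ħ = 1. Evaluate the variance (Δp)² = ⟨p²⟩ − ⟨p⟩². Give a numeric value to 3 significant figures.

5.52

Compute ⟨p⟩ and ⟨p²⟩ separately; (Δp)² = ⟨p²⟩ − ⟨p⟩².
d/dx sin(nπx/d) = (nπ/d)·cos(nπx/d) and d²/dx² sin(nπx/d) = −(nπ/d)²·sin(nπx/d); on 0 ≤ x ≤ d, ∫sin²(nπx/d) dx = d/2 and ∫sin(nπx/d)·cos(nπx/d) dx = 0.
Normalization: ∫|u|² dx = 2.6750.
⟨p⟩ = 0.0000 and ⟨p²⟩ = 5.5171.
(Δp)² = 5.5171 − (0.0000)² = 5.5171.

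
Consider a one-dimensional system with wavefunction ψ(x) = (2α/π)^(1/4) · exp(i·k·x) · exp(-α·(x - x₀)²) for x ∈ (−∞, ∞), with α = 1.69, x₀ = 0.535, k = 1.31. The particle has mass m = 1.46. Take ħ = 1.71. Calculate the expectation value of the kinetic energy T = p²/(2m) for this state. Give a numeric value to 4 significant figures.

T = −(ħ²/2m) d²/dx², so ⟨T⟩ = −(ħ²/2m) ∫ ψ*·ψ'' dx; with m = 1.46.
Gaussian moments (u = x − x₀): ∫u^(2j)·e^(−2αu²) du = (2j−1)!!/(4α)^j · √(π/(2α)), odd powers integrate to 0; here √(π/(2α)) = 0.96409. Derivatives: ψ′ = (ik − 2αu)·ψ, ψ″ = ((ik − 2αu)² − 2α)·ψ; the odd-in-u pieces drop out.
⟨T⟩ = 3.4109.

3.411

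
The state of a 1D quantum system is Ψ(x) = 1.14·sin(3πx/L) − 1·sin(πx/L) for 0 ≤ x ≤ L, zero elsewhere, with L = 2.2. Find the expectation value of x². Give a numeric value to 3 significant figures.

⟨x²⟩ = ∫ x²·|Ψ|² dx / ∫|Ψ|² dx (integrals over the domain).
On 0 ≤ x ≤ L (j ≠ l): ∫sin²(jπx/L) dx = L/2, ∫sin(jπx/L)·sin(lπx/L) dx = 0; diagonal moments ∫x·sin²(jπx/L) dx = L²/4, ∫x²·sin²(jπx/L) dx = L³·(1/6 − 1/(4j²π²)); cross terms ∫x·sin(jπx/L)·sin(lπx/L) dx = 0 for j + l even and −4jlL²/(π²(j² − l²)²) for j + l odd, ∫x²·sin(jπx/L)·sin(lπx/L) dx = (−1)^(j+l)·4jlL³/(π²(j² − l²)²); higher powers the same way via product-to-sum and parts.
State is unnormalized: ∫|Ψ|² dx = 2.5296, and ∫Ψ*·x²·Ψ dx = 3.3111, so ⟨x²⟩ = 3.3111 / 2.5296.
⟨x²⟩ = 1.3090.

1.31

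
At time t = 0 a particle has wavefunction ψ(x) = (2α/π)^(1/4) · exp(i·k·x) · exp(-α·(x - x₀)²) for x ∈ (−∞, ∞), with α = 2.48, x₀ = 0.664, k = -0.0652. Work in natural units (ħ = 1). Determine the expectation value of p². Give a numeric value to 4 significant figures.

2.484

p² ψ = −ħ² d²ψ/dx²; ⟨p²⟩ = −ħ² ∫ ψ*·ψ'' dx.
Gaussian moments (u = x − x₀): ∫u^(2j)·e^(−2αu²) du = (2j−1)!!/(4α)^j · √(π/(2α)), odd powers integrate to 0; here √(π/(2α)) = 0.79586. Derivatives: ψ′ = (ik − 2αu)·ψ, ψ″ = ((ik − 2αu)² − 2α)·ψ; the odd-in-u pieces drop out.
⟨p²⟩ = 2.4843.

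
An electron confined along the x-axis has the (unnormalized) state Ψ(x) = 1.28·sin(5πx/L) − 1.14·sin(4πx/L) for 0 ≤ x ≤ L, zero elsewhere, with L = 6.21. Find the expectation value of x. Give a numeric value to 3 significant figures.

⟨x⟩ = ∫ x·|Ψ|² dx / ∫|Ψ|² dx (integrals over the domain).
On 0 ≤ x ≤ L (j ≠ l): ∫sin²(jπx/L) dx = L/2, ∫sin(jπx/L)·sin(lπx/L) dx = 0; diagonal moments ∫x·sin²(jπx/L) dx = L²/4, ∫x²·sin²(jπx/L) dx = L³·(1/6 − 1/(4j²π²)); cross terms ∫x·sin(jπx/L)·sin(lπx/L) dx = 0 for j + l even and −4jlL²/(π²(j² − l²)²) for j + l odd, ∫x²·sin(jπx/L)·sin(lπx/L) dx = (−1)^(j+l)·4jlL³/(π²(j² − l²)²); higher powers the same way via product-to-sum and parts.
State is unnormalized: ∫|Ψ|² dx = 9.1225, and ∫Ψ*·x·Ψ dx = 39.588, so ⟨x⟩ = 39.588 / 9.1225.
⟨x⟩ = 4.3396.

4.34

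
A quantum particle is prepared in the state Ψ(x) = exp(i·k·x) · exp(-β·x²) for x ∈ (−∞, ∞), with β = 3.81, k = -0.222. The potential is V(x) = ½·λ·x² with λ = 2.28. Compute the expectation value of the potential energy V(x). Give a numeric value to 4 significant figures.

⟨V⟩ = ∫ V(x)·|Ψ|² dx / ∫|Ψ|² dx.
Gaussian moments: ∫x^(2j)·e^(−2βx²) dx = (2j−1)!!/(4β)^j · √(π/(2β)), odd powers integrate to 0; here √(π/(2β)) = 0.64209.
State is unnormalized: ∫|Ψ|² dx = 0.64209, and ∫Ψ*·V(x)·Ψ dx = 0.048031, so ⟨V⟩ = 0.048031 / 0.64209.
⟨V⟩ = 0.074803.

0.07480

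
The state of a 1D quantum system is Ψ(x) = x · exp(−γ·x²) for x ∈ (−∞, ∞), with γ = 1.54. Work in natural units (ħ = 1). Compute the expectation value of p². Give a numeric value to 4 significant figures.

4.620

p² Ψ = −ħ² d²Ψ/dx²; ⟨p²⟩ = −ħ² ∫ Ψ*·Ψ'' dx / ∫|Ψ|² dx.
Expand each integrand as polynomial × e^(−2γx²) and use ∫x^(2j)·e^(−2γx²) dx = (2j−1)!!/(4γ)^j · √(π/(2γ)), odd powers → 0; here √(π/(2γ)) = 1.0099. Differentiate with the product rule, d/dx e^(−γx²) = −2γx·e^(−γx²).
State is unnormalized: ∫|Ψ|² dx = 0.16395, and ∫Ψ*·(−ħ² Ψ'') dx = 0.75746, so ⟨p²⟩ = 0.75746 / 0.16395.
⟨p²⟩ = 4.6200.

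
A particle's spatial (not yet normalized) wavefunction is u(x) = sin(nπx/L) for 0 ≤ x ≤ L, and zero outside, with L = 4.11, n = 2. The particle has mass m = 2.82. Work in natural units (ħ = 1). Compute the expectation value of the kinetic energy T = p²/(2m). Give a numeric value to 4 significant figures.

T = −(ħ²/2m) d²/dx², so ⟨T⟩ = −(ħ²/2m) ∫ u*·u'' dx / ∫|u|² dx; with m = 2.82.
d/dx sin(nπx/L) = (nπ/L)·cos(nπx/L) and d²/dx² sin(nπx/L) = −(nπ/L)²·sin(nπx/L); on 0 ≤ x ≤ L, ∫sin²(nπx/L) dx = L/2 and ∫sin(nπx/L)·cos(nπx/L) dx = 0.
State is unnormalized: ∫|u|² dx = 2.0550, and ∫u*·(−ħ²/2m · u'') dx = 0.85155, so ⟨T⟩ = 0.85155 / 2.0550.
⟨T⟩ = 0.41438.

0.4144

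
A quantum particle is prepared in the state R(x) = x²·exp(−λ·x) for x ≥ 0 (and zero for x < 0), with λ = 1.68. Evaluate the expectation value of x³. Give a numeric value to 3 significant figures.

5.54

⟨x³⟩ = ∫ x³·|R|² dx / ∫|R|² dx (integrals over the domain).
Every integrand reduces to terms xʲ·e^(−2λx) on [0, ∞); use ∫₀^∞ xʲ·e^(−2λx) dx = j!/(2λ)^(j+1).
State is unnormalized: ∫|R|² dx = 0.056042, and ∫R*·x³·R dx = 0.31025, so ⟨x³⟩ = 0.31025 / 0.056042.
⟨x³⟩ = 5.5361.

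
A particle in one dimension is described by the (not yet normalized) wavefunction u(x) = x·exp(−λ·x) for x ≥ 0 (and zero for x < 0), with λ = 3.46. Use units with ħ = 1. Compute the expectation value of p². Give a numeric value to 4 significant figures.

p² u = −ħ² d²u/dx²; ⟨p²⟩ = −ħ² ∫ u*·u'' dx / ∫|u|² dx.
Differentiate x·exp(−λ·x) with the product rule; every integrand then reduces to terms xʲ·e^(−2λx) on [0, ∞), with ∫₀^∞ xʲ·e^(−2λx) dx = j!/(2λ)^(j+1).
State is unnormalized: ∫|u|² dx = 0.0060355, and ∫u*·(−ħ² u'') dx = 0.072254, so ⟨p²⟩ = 0.072254 / 0.0060355.
⟨p²⟩ = 11.972.

11.97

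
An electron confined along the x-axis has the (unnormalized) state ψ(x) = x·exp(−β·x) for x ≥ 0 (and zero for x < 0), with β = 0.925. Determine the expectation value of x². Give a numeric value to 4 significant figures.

3.506

⟨x²⟩ = ∫ x²·|ψ|² dx / ∫|ψ|² dx (integrals over the domain).
Every integrand reduces to terms xʲ·e^(−2βx) on [0, ∞); use ∫₀^∞ xʲ·e^(−2βx) dx = j!/(2β)^(j+1).
State is unnormalized: ∫|ψ|² dx = 0.31587, and ∫ψ*·x²·ψ dx = 1.1075, so ⟨x²⟩ = 1.1075 / 0.31587.
⟨x²⟩ = 3.5062.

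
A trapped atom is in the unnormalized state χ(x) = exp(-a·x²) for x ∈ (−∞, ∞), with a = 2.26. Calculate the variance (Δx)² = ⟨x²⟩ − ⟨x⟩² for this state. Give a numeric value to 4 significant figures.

0.1106

Compute ⟨x⟩ and ⟨x²⟩ separately, then (Δx)² = ⟨x²⟩ − ⟨x⟩².
Gaussian moments: ∫x^(2j)·e^(−2ax²) dx = (2j−1)!!/(4a)^j · √(π/(2a)), odd powers integrate to 0; here √(π/(2a)) = 0.83369.
Normalization: ∫|χ|² dx = 0.83369.
⟨x⟩ = 0.0000 and ⟨x²⟩ = 0.11062.
(Δx)² = 0.11062 − (0.0000)² = 0.11062.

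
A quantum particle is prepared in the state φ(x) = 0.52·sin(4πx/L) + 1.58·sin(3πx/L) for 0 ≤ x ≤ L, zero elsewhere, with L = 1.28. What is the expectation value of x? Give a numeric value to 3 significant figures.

⟨x⟩ = ∫ x·|φ|² dx / ∫|φ|² dx (integrals over the domain).
On 0 ≤ x ≤ L (j ≠ l): ∫sin²(jπx/L) dx = L/2, ∫sin(jπx/L)·sin(lπx/L) dx = 0; diagonal moments ∫x·sin²(jπx/L) dx = L²/4, ∫x²·sin²(jπx/L) dx = L³·(1/6 − 1/(4j²π²)); cross terms ∫x·sin(jπx/L)·sin(lπx/L) dx = 0 for j + l even and −4jlL²/(π²(j² − l²)²) for j + l odd, ∫x²·sin(jπx/L)·sin(lπx/L) dx = (−1)^(j+l)·4jlL³/(π²(j² − l²)²); higher powers the same way via product-to-sum and parts.
State is unnormalized: ∫|φ|² dx = 1.7708, and ∫φ*·x·φ dx = 0.86607, so ⟨x⟩ = 0.86607 / 1.7708.
⟨x⟩ = 0.48910.

0.489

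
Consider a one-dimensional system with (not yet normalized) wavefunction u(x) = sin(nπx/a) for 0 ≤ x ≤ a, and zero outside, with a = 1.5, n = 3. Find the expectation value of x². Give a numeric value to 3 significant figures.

⟨x²⟩ = ∫ x²·|u|² dx / ∫|u|² dx (integrals over the domain).
With sin²θ = (1 − cos2θ)/2 on 0 ≤ x ≤ a: ∫sin²(nπx/a) dx = a/2, ∫x·sin²(nπx/a) dx = a²/4, ∫x²·sin²(nπx/a) dx = a³·(1/6 − 1/(4n²π²)); higher powers xᵏ the same way, integrating xᵏ·cos(2nπx/a) by parts.
State is unnormalized: ∫|u|² dx = 0.75000, and ∫u*·x²·u dx = 0.55300, so ⟨x²⟩ = 0.55300 / 0.75000.
⟨x²⟩ = 0.73733.

0.737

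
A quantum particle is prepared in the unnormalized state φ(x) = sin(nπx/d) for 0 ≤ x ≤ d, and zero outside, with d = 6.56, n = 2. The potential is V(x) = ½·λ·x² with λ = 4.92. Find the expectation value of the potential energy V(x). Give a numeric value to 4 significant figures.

33.95

⟨V⟩ = ∫ V(x)·|φ|² dx / ∫|φ|² dx.
With sin²θ = (1 − cos2θ)/2 on 0 ≤ x ≤ d: ∫sin²(nπx/d) dx = d/2, ∫x·sin²(nπx/d) dx = d²/4, ∫x²·sin²(nπx/d) dx = d³·(1/6 − 1/(4n²π²)); higher powers xᵏ the same way, integrating xᵏ·cos(2nπx/d) by parts.
State is unnormalized: ∫|φ|² dx = 3.2800, and ∫φ*·V(x)·φ dx = 111.35, so ⟨V⟩ = 111.35 / 3.2800.
⟨V⟩ = 33.947.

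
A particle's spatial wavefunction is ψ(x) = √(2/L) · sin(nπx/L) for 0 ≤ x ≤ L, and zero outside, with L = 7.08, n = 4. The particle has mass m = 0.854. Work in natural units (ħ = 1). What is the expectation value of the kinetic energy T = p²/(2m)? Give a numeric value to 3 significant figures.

1.84

T = −(ħ²/2m) d²/dx², so ⟨T⟩ = −(ħ²/2m) ∫ ψ*·ψ'' dx; with m = 0.854.
d/dx sin(nπx/L) = (nπ/L)·cos(nπx/L) and d²/dx² sin(nπx/L) = −(nπ/L)²·sin(nπx/L); on 0 ≤ x ≤ L, ∫sin²(nπx/L) dx = L/2 and ∫sin(nπx/L)·cos(nπx/L) dx = 0.
⟨T⟩ = 1.8444.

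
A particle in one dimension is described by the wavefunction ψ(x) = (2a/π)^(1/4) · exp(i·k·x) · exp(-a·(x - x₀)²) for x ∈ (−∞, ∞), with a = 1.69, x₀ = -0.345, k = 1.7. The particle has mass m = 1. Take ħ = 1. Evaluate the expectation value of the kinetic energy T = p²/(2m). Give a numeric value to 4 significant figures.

T = −(ħ²/2m) d²/dx², so ⟨T⟩ = −(ħ²/2m) ∫ ψ*·ψ'' dx; with m = 1.
Gaussian moments (u = x − x₀): ∫u^(2j)·e^(−2au²) du = (2j−1)!!/(4a)^j · √(π/(2a)), odd powers integrate to 0; here √(π/(2a)) = 0.96409. Derivatives: ψ′ = (ik − 2au)·ψ, ψ″ = ((ik − 2au)² − 2a)·ψ; the odd-in-u pieces drop out.
⟨T⟩ = 2.2900.

2.290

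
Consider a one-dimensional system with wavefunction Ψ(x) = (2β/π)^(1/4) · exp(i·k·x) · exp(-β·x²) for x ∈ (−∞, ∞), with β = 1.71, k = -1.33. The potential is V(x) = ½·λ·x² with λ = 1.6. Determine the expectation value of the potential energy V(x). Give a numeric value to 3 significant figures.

0.117

⟨V⟩ = ∫ V(x)·|Ψ|² dx.
Gaussian moments: ∫x^(2j)·e^(−2βx²) dx = (2j−1)!!/(4β)^j · √(π/(2β)), odd powers integrate to 0; here √(π/(2β)) = 0.95843.
⟨V⟩ = 0.11696.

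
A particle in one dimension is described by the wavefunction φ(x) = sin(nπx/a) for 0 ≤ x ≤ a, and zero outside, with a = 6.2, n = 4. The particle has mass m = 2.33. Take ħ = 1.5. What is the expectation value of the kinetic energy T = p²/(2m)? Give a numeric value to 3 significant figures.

1.98

T = −(ħ²/2m) d²/dx², so ⟨T⟩ = −(ħ²/2m) ∫ φ*·φ'' dx / ∫|φ|² dx; with m = 2.33.
d/dx sin(nπx/a) = (nπ/a)·cos(nπx/a) and d²/dx² sin(nπx/a) = −(nπ/a)²·sin(nπx/a); on 0 ≤ x ≤ a, ∫sin²(nπx/a) dx = a/2 and ∫sin(nπx/a)·cos(nπx/a) dx = 0.
State is unnormalized: ∫|φ|² dx = 3.1000, and ∫φ*·(−ħ²/2m · φ'') dx = 6.1489, so ⟨T⟩ = 6.1489 / 3.1000.
⟨T⟩ = 1.9835.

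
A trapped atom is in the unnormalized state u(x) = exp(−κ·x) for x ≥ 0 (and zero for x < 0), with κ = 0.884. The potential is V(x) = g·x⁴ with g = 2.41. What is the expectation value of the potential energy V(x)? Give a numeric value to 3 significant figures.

5.92

⟨V⟩ = ∫ V(x)·|u|² dx / ∫|u|² dx.
Every integrand reduces to terms xʲ·e^(−2κx) on [0, ∞); use ∫₀^∞ xʲ·e^(−2κx) dx = j!/(2κ)^(j+1).
State is unnormalized: ∫|u|² dx = 0.56561, and ∫u*·V(x)·u dx = 3.3482, so ⟨V⟩ = 3.3482 / 0.56561.
⟨V⟩ = 5.9197.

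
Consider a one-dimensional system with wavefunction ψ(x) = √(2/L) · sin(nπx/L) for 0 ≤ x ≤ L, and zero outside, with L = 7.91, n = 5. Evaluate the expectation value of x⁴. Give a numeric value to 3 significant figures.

⟨x⁴⟩ = ∫ x⁴·|ψ|² dx (integrals over the domain).
With sin²θ = (1 − cos2θ)/2 on 0 ≤ x ≤ L: ∫sin²(nπx/L) dx = L/2, ∫x·sin²(nπx/L) dx = L²/4, ∫x²·sin²(nπx/L) dx = L³·(1/6 − 1/(4n²π²)); higher powers xᵏ the same way, integrating xᵏ·cos(2nπx/L) by parts.
⟨x⁴⟩ = 767.18.

767.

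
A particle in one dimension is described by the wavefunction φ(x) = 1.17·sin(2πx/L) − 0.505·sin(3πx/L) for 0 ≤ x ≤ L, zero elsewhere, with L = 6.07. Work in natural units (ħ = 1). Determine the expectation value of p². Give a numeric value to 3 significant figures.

1.28

p² φ = −ħ² d²φ/dx²; ⟨p²⟩ = −ħ² ∫ φ*·φ'' dx / ∫|φ|² dx.
d²/dx² sin(jπx/L) = −(jπ/L)²·sin(jπx/L); on 0 ≤ x ≤ L, ∫sin²(jπx/L) dx = L/2 and ∫sin(jπx/L)·sin(lπx/L) dx = 0 for j ≠ l, so only diagonal terms survive in ∫|φ|² and ∫φ·φ″; ∫φ·φ′ dx = [φ²/2] between the walls = 0.
State is unnormalized: ∫|φ|² dx = 4.9286, and ∫φ*·(−ħ² φ'') dx = 6.3175, so ⟨p²⟩ = 6.3175 / 4.9286.
⟨p²⟩ = 1.2818.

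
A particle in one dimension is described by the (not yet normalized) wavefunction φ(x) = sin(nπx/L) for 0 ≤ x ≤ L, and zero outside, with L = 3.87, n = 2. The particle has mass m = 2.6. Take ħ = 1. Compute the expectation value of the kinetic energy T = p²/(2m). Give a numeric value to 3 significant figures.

T = −(ħ²/2m) d²/dx², so ⟨T⟩ = −(ħ²/2m) ∫ φ*·φ'' dx / ∫|φ|² dx; with m = 2.6.
d/dx sin(nπx/L) = (nπ/L)·cos(nπx/L) and d²/dx² sin(nπx/L) = −(nπ/L)²·sin(nπx/L); on 0 ≤ x ≤ L, ∫sin²(nπx/L) dx = L/2 and ∫sin(nπx/L)·cos(nπx/L) dx = 0.
State is unnormalized: ∫|φ|² dx = 1.9350, and ∫φ*·(−ħ²/2m · φ'') dx = 0.98088, so ⟨T⟩ = 0.98088 / 1.9350.
⟨T⟩ = 0.50691.

0.507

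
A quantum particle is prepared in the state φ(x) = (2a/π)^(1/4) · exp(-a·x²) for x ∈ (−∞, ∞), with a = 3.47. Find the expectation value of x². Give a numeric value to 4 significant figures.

0.07205

⟨x²⟩ = ∫ x²·|φ|² dx (integrals over the domain).
Gaussian moments: ∫x^(2j)·e^(−2ax²) dx = (2j−1)!!/(4a)^j · √(π/(2a)), odd powers integrate to 0; here √(π/(2a)) = 0.67281.
⟨x²⟩ = 0.072046.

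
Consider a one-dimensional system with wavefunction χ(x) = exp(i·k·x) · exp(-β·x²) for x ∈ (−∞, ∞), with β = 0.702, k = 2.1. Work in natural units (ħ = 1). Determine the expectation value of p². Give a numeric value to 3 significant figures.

5.11

p² χ = −ħ² d²χ/dx²; ⟨p²⟩ = −ħ² ∫ χ*·χ'' dx / ∫|χ|² dx.
Gaussian moments: ∫x^(2j)·e^(−2βx²) dx = (2j−1)!!/(4β)^j · √(π/(2β)), odd powers integrate to 0; here √(π/(2β)) = 1.4959. Derivatives: χ′ = (ik − 2βx)·χ, χ″ = ((ik − 2βx)² − 2β)·χ; the odd-in-x pieces drop out.
State is unnormalized: ∫|χ|² dx = 1.4959, and ∫χ*·(−ħ² χ'') dx = 7.6468, so ⟨p²⟩ = 7.6468 / 1.4959.
⟨p²⟩ = 5.1120.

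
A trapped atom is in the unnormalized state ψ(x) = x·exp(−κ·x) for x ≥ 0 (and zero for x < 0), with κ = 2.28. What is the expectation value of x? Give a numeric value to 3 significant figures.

⟨x⟩ = ∫ x·|ψ|² dx / ∫|ψ|² dx (integrals over the domain).
Every integrand reduces to terms xʲ·e^(−2κx) on [0, ∞); use ∫₀^∞ xʲ·e^(−2κx) dx = j!/(2κ)^(j+1).
State is unnormalized: ∫|ψ|² dx = 0.021093, and ∫ψ*·x·ψ dx = 0.013877, so ⟨x⟩ = 0.013877 / 0.021093.
⟨x⟩ = 0.65789.

0.658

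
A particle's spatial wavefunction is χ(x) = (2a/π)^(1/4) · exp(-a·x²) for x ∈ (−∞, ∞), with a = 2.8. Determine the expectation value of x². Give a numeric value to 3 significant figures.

⟨x²⟩ = ∫ x²·|χ|² dx (integrals over the domain).
Gaussian moments: ∫x^(2j)·e^(−2ax²) dx = (2j−1)!!/(4a)^j · √(π/(2a)), odd powers integrate to 0; here √(π/(2a)) = 0.74900.
⟨x²⟩ = 0.089286.

0.0893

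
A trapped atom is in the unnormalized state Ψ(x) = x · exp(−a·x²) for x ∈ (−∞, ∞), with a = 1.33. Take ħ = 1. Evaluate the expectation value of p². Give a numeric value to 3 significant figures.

p² Ψ = −ħ² d²Ψ/dx²; ⟨p²⟩ = −ħ² ∫ Ψ*·Ψ'' dx / ∫|Ψ|² dx.
Expand each integrand as polynomial × e^(−2ax²) and use ∫x^(2j)·e^(−2ax²) dx = (2j−1)!!/(4a)^j · √(π/(2a)), odd powers → 0; here √(π/(2a)) = 1.0868. Differentiate with the product rule, d/dx e^(−ax²) = −2ax·e^(−ax²).
State is unnormalized: ∫|Ψ|² dx = 0.20428, and ∫Ψ*·(−ħ² Ψ'') dx = 0.81507, so ⟨p²⟩ = 0.81507 / 0.20428.
⟨p²⟩ = 3.9900.

3.99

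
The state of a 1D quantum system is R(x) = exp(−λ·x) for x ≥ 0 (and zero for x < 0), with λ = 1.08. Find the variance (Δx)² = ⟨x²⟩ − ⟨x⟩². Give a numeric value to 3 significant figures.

Compute ⟨x⟩ and ⟨x²⟩ separately, then (Δx)² = ⟨x²⟩ − ⟨x⟩².
Every integrand reduces to terms xʲ·e^(−2λx) on [0, ∞); use ∫₀^∞ xʲ·e^(−2λx) dx = j!/(2λ)^(j+1).
Normalization: ∫|R|² dx = 0.46296.
⟨x⟩ = 0.46296 and ⟨x²⟩ = 0.42867.
(Δx)² = 0.42867 − (0.46296)² = 0.21433.

0.214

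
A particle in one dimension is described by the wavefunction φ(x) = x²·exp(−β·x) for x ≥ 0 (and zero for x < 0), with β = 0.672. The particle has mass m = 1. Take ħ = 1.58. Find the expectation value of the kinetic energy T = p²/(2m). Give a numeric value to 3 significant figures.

0.188

T = −(ħ²/2m) d²/dx², so ⟨T⟩ = −(ħ²/2m) ∫ φ*·φ'' dx / ∫|φ|² dx; with m = 1.
Differentiate x²·exp(−β·x) with the product rule; every integrand then reduces to terms xʲ·e^(−2βx) on [0, ∞), with ∫₀^∞ xʲ·e^(−2βx) dx = j!/(2β)^(j+1).
State is unnormalized: ∫|φ|² dx = 5.4729, and ∫φ*·(−ħ²/2m · φ'') dx = 1.0283, so ⟨T⟩ = 1.0283 / 5.4729.
⟨T⟩ = 0.18789.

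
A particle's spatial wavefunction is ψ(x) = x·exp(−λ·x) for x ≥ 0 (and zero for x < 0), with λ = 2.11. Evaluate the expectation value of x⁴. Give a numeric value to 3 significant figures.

1.14

⟨x⁴⟩ = ∫ x⁴·|ψ|² dx / ∫|ψ|² dx (integrals over the domain).
Every integrand reduces to terms xʲ·e^(−2λx) on [0, ∞); use ∫₀^∞ xʲ·e^(−2λx) dx = j!/(2λ)^(j+1).
State is unnormalized: ∫|ψ|² dx = 0.026613, and ∫ψ*·x⁴·ψ dx = 0.030210, so ⟨x⁴⟩ = 0.030210 / 0.026613.
⟨x⁴⟩ = 1.1351.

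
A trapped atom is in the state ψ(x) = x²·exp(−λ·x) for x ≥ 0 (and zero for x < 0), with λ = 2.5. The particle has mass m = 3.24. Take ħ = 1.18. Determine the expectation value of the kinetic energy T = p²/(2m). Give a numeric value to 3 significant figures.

T = −(ħ²/2m) d²/dx², so ⟨T⟩ = −(ħ²/2m) ∫ ψ*·ψ'' dx / ∫|ψ|² dx; with m = 3.24.
Differentiate x²·exp(−λ·x) with the product rule; every integrand then reduces to terms xʲ·e^(−2λx) on [0, ∞), with ∫₀^∞ xʲ·e^(−2λx) dx = j!/(2λ)^(j+1).
State is unnormalized: ∫|ψ|² dx = 0.0076800, and ∫ψ*·(−ħ²/2m · ψ'') dx = 0.0034380, so ⟨T⟩ = 0.0034380 / 0.0076800.
⟨T⟩ = 0.44766.

0.448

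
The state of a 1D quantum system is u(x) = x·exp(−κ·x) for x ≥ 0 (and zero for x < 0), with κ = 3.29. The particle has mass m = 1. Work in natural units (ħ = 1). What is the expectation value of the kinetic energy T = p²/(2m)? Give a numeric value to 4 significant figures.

T = −(ħ²/2m) d²/dx², so ⟨T⟩ = −(ħ²/2m) ∫ u*·u'' dx / ∫|u|² dx; with m = 1.
Differentiate x·exp(−κ·x) with the product rule; every integrand then reduces to terms xʲ·e^(−2κx) on [0, ∞), with ∫₀^∞ xʲ·e^(−2κx) dx = j!/(2κ)^(j+1).
State is unnormalized: ∫|u|² dx = 0.0070202, and ∫u*·(−ħ²/2m · u'') dx = 0.037994, so ⟨T⟩ = 0.037994 / 0.0070202.
⟨T⟩ = 5.4121.

5.412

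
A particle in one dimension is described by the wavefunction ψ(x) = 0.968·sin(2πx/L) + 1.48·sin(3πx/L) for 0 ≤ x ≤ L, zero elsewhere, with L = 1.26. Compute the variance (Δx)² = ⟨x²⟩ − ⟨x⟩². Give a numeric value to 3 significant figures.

Compute ⟨x⟩ and ⟨x²⟩ separately, then (Δx)² = ⟨x²⟩ − ⟨x⟩².
On 0 ≤ x ≤ L (j ≠ l): ∫sin²(jπx/L) dx = L/2, ∫sin(jπx/L)·sin(lπx/L) dx = 0; diagonal moments ∫x·sin²(jπx/L) dx = L²/4, ∫x²·sin²(jπx/L) dx = L³·(1/6 − 1/(4j²π²)); cross terms ∫x·sin(jπx/L)·sin(lπx/L) dx = 0 for j + l even and −4jlL²/(π²(j² − l²)²) for j + l odd, ∫x²·sin(jπx/L)·sin(lπx/L) dx = (−1)^(j+l)·4jlL³/(π²(j² − l²)²); higher powers the same way via product-to-sum and parts.
Normalization: ∫|ψ|² dx = 1.9703.
⟨x⟩ = 0.40543 and ⟨x²⟩ = 0.23396.
(Δx)² = 0.23396 − (0.40543)² = 0.069585.

0.0696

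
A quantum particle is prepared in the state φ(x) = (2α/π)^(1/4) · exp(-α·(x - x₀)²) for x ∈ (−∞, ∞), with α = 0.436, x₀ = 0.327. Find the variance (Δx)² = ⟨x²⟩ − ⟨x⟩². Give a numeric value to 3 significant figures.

Compute ⟨x⟩ and ⟨x²⟩ separately, then (Δx)² = ⟨x²⟩ − ⟨x⟩².
Gaussian moments (u = x − x₀): ∫u^(2j)·e^(−2αu²) du = (2j−1)!!/(4α)^j · √(π/(2α)), odd powers integrate to 0; here √(π/(2α)) = 1.8981.
⟨x⟩ = 0.32700 and ⟨x²⟩ = 0.68032.
(Δx)² = 0.68032 − (0.32700)² = 0.57339.

0.573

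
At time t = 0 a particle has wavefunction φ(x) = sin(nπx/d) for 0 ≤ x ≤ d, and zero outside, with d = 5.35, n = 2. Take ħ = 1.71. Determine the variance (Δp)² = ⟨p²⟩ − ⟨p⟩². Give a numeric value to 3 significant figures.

4.03

Compute ⟨p⟩ and ⟨p²⟩ separately; (Δp)² = ⟨p²⟩ − ⟨p⟩².
d/dx sin(nπx/d) = (nπ/d)·cos(nπx/d) and d²/dx² sin(nπx/d) = −(nπ/d)²·sin(nπx/d); on 0 ≤ x ≤ d, ∫sin²(nπx/d) dx = d/2 and ∫sin(nπx/d)·cos(nπx/d) dx = 0.
Normalization: ∫|φ|² dx = 2.6750.
⟨p⟩ = 0.0000 and ⟨p²⟩ = 4.0332.
(Δp)² = 4.0332 − (0.0000)² = 4.0332.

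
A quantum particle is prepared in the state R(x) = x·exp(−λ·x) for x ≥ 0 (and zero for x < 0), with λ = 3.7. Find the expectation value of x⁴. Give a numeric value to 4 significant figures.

⟨x⁴⟩ = ∫ x⁴·|R|² dx / ∫|R|² dx (integrals over the domain).
Every integrand reduces to terms xʲ·e^(−2λx) on [0, ∞); use ∫₀^∞ xʲ·e^(−2λx) dx = j!/(2λ)^(j+1).
State is unnormalized: ∫|R|² dx = 0.0049355, and ∫R*·x⁴·R dx = 0.00059253, so ⟨x⁴⟩ = 0.00059253 / 0.0049355.
⟨x⁴⟩ = 0.12005.

0.1201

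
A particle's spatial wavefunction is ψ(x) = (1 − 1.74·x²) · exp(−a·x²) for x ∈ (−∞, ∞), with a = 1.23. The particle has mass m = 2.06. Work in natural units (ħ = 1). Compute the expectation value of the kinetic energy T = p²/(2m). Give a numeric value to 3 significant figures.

1.15

T = −(ħ²/2m) d²/dx², so ⟨T⟩ = −(ħ²/2m) ∫ ψ*·ψ'' dx / ∫|ψ|² dx; with m = 2.06.
Expand each integrand as polynomial × e^(−2ax²) and use ∫x^(2j)·e^(−2ax²) dx = (2j−1)!!/(4a)^j · √(π/(2a)), odd powers → 0; here √(π/(2a)) = 1.1301. Differentiate with the product rule, d/dx e^(−ax²) = −2ax·e^(−ax²).
State is unnormalized: ∫|ψ|² dx = 0.75478, and ∫ψ*·(−ħ²/2m · ψ'') dx = 0.87139, so ⟨T⟩ = 0.87139 / 0.75478.
⟨T⟩ = 1.1545.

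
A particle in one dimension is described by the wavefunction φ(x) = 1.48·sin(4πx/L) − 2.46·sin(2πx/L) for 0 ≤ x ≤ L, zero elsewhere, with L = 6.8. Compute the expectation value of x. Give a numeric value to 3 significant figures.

3.40

⟨x⟩ = ∫ x·|φ|² dx / ∫|φ|² dx (integrals over the domain).
On 0 ≤ x ≤ L (j ≠ l): ∫sin²(jπx/L) dx = L/2, ∫sin(jπx/L)·sin(lπx/L) dx = 0; diagonal moments ∫x·sin²(jπx/L) dx = L²/4, ∫x²·sin²(jπx/L) dx = L³·(1/6 − 1/(4j²π²)); cross terms ∫x·sin(jπx/L)·sin(lπx/L) dx = 0 for j + l even and −4jlL²/(π²(j² − l²)²) for j + l odd, ∫x²·sin(jπx/L)·sin(lπx/L) dx = (−1)^(j+l)·4jlL³/(π²(j² − l²)²); higher powers the same way via product-to-sum and parts.
State is unnormalized: ∫|φ|² dx = 28.023, and ∫φ*·x·φ dx = 95.278, so ⟨x⟩ = 95.278 / 28.023.
⟨x⟩ = 3.4000.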